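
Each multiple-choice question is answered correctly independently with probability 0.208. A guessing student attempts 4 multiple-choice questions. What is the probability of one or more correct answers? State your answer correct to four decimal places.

0.6065

P(at least one) = 1 − P(none) = 1 − (1 − 0.208)^4
= 1 − 0.393460 = 0.606540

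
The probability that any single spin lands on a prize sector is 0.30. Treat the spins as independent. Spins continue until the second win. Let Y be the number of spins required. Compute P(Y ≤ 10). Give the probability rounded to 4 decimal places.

0.8507

Finishing within 10 spins ⇔ at least 2 successes in the first 10. With X ~ Binomial(10, 0.30), P(Y ≤ 10) = 1 − P(X ≤ 1).
  k=0: C(10,0)·0.30^0·0.70^10 = 0.028248
  k=1: C(10,1)·0.30^1·0.70^9 = 0.121061
1 − 0.149308 = 0.850692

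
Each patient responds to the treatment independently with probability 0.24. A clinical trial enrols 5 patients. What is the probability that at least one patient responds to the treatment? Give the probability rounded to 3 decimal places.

0.746

P(at least one) = 1 − P(none) = 1 − (1 − 0.24)^5
= 1 − 0.25355 = 0.74645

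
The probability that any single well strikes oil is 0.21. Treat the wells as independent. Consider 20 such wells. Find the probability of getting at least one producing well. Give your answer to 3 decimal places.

P(at least one) = 1 − P(none) = 1 − (1 − 0.21)^20
= 1 − 0.00896 = 0.99104

0.991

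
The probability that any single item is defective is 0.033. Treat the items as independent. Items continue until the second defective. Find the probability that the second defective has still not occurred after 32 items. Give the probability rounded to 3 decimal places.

Needing more than 32 items ⇔ fewer than 2 successes in the first 32. With X ~ Binomial(32, 0.033), P(Y > 32) = P(X ≤ 1).
  k=0: C(32,0)·0.033^0·0.967^32 = 0.34170
  k=1: C(32,1)·0.033^1·0.967^31 = 0.37315
P(X ≤ 1) = 0.71485

0.715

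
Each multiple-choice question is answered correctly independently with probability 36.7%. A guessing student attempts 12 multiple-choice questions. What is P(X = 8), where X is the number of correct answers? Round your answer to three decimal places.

X ~ Binomial(n=12, p=0.367).
P(X=8) = C(12,8) · p^8 · (1−p)^4
= 495 · 0.0003291 · 0.16055 = 0.02615

0.026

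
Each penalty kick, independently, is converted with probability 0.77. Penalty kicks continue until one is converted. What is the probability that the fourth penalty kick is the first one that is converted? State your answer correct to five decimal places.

0.00937

Geometric (trials to first success), p = 0.77.
P(Y = 4) = (1−p)^3 · p = 0.012167 · 0.77 = 0.0093686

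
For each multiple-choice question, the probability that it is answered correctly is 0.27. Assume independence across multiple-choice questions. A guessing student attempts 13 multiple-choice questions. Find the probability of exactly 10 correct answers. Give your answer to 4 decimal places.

0.0002

X ~ Binomial(n=13, p=0.27).
P(X=10) = C(13,10) · p^10 · (1−p)^3
= 286 · 2.0589e-06 · 0.38902 = 0.000229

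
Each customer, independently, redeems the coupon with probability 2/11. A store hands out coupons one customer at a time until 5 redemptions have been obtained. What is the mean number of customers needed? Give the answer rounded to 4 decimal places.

Y = total customers until the fifth success; negative binomial with r=5, p=0.181818.
E[Y] = r / p = 5 / 0.181818 = 27.500000

27.5000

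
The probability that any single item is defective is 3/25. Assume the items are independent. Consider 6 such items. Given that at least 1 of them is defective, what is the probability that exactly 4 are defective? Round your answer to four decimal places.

X ~ Binomial(6, 0.12). Want P(X=4 | X≥1) = P(X=4) / P(X≥1).
P(X=4) = C(6,4)·0.12^4·0.88^2 = 0.002409
P(X≥1) = 1 − 0.464404 = 0.535596
Ratio = 0.002409 / 0.535596 = 0.004497

0.0045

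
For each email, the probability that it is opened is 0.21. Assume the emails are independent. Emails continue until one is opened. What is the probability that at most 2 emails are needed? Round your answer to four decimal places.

0.3759

Y = number of emails to the first success; geometric, p = 0.21.
P(Y ≤ 2) = 1 − (1−p)^2 = 1 − 0.624100 = 0.375900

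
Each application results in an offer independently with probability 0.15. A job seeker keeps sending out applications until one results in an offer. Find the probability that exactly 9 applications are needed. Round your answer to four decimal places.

Geometric (trials to first success), p = 0.15.
P(Y = 9) = (1−p)^8 · p = 0.27249 · 0.15 = 0.040874

0.0409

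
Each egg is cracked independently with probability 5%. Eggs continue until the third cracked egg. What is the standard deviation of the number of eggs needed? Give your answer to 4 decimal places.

Y = total eggs until the third success; negative binomial with r=3, p=0.05.
SD(Y) = √[r(1−p)/p²] = √(1140.000000) = 33.763886

33.7639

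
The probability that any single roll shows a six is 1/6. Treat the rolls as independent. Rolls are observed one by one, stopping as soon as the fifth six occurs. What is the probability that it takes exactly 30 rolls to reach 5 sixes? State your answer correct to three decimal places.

0.032

Y = trial on which the fifth success occurs; negative binomial, r=5, p=0.166667.
P(Y=30) = C(29,4) · p^5 · (1−p)^25
= 23751 · 0.0001286 · 0.010483 = 0.03202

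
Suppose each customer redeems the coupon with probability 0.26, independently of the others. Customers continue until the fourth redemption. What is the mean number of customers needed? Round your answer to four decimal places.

Y = total customers until the fourth success; negative binomial with r=4, p=0.26.
E[Y] = r / p = 4 / 0.26 = 15.384615

15.3846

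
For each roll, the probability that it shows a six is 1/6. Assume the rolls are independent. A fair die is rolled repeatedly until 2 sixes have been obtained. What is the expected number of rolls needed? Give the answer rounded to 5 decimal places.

12.00000

Y = total rolls until the second success; negative binomial with r=2, p=0.166667.
E[Y] = r / p = 2 / 0.166667 = 12.0000000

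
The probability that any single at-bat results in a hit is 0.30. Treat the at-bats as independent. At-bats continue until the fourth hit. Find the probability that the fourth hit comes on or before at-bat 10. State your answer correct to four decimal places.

0.3504

Finishing within 10 at-bats ⇔ at least 4 successes in the first 10. With X ~ Binomial(10, 0.30), P(Y ≤ 10) = 1 − P(X ≤ 3).
  k=0: C(10,0)·0.30^0·0.70^10 = 0.028248
  k=1: C(10,1)·0.30^1·0.70^9 = 0.121061
  k=2: C(10,2)·0.30^2·0.70^8 = 0.233474
  k=3: C(10,3)·0.30^3·0.70^7 = 0.266828
1 − 0.649611 = 0.350389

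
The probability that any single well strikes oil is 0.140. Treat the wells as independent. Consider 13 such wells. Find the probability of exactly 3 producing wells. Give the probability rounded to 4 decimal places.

0.1737

X ~ Binomial(n=13, p=0.14).
P(X=3) = C(13,3) · p^3 · (1−p)^10
= 286 · 0.002744 · 0.2213 = 0.173674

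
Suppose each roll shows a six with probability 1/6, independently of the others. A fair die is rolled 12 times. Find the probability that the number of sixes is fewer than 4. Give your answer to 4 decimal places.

X ~ Binomial(12, 0.166667); P(X ≤ 3) = Σ C(12,k) p^k (1−p)^(12−k) over k:
  k=0: C(12,0)·0.166667^0·0.833333^12 = 0.112157
  k=1: C(12,1)·0.166667^1·0.833333^11 = 0.269176
  k=2: C(12,2)·0.166667^2·0.833333^10 = 0.296094
  k=3: C(12,3)·0.166667^3·0.833333^9 = 0.197396
Total = 0.874822

0.8748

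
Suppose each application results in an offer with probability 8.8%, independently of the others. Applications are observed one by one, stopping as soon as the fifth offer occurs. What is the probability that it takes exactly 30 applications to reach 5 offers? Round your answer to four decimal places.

Y = trial on which the fifth success occurs; negative binomial, r=5, p=0.088.
P(Y=30) = C(29,4) · p^5 · (1−p)^25
= 23751 · 5.2773e-06 · 0.09997 = 0.012530

0.0125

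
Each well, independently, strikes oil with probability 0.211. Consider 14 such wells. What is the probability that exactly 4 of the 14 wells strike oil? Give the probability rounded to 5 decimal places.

X ~ Binomial(n=14, p=0.211).
P(X=4) = C(14,4) · p^4 · (1−p)^10
= 1001 · 0.0019821 · 0.093491 = 0.1854957

0.18550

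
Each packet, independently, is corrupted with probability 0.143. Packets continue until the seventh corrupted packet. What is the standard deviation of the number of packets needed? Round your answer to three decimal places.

Y = total packets until the seventh success; negative binomial with r=7, p=0.143.
SD(Y) = √[r(1−p)/p²] = √(293.36398) = 17.12787

17.128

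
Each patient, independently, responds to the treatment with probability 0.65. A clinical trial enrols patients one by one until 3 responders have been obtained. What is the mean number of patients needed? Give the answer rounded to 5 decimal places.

Y = total patients until the third success; negative binomial with r=3, p=0.65.
E[Y] = r / p = 3 / 0.65 = 4.6153846

4.61538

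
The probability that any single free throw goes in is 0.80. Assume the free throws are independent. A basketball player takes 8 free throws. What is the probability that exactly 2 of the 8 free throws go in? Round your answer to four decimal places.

X ~ Binomial(n=8, p=0.80).
P(X=2) = C(8,2) · p^2 · (1−p)^6
= 28 · 0.64 · 6.4e-05 = 0.001147

0.0011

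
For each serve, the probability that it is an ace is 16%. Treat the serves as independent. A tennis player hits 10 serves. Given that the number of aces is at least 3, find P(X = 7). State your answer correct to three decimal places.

0.001

X ~ Binomial(10, 0.16). Want P(X=7 | X≥3) = P(X=7) / P(X≥3).
P(X=7) = C(10,7)·0.16^7·0.84^3 = 0.00019
P(X≥3) = 1 − 0.17490 − 0.33315 − 0.28555 = 0.20640
Ratio = 0.00019 / 0.20640 = 0.00093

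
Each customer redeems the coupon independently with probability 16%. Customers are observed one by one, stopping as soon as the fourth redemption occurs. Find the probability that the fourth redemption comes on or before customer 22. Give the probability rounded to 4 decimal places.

Finishing within 22 customers ⇔ at least 4 successes in the first 22. With X ~ Binomial(22, 0.16), P(Y ≤ 22) = 1 − P(X ≤ 3).
  k=0: C(22,0)·0.16^0·0.84^22 = 0.021585
  k=1: C(22,1)·0.16^1·0.84^21 = 0.090450
  k=2: C(22,2)·0.16^2·0.84^20 = 0.180900
  k=3: C(22,3)·0.16^3·0.84^19 = 0.229714
1 − 0.522648 = 0.477352

0.4774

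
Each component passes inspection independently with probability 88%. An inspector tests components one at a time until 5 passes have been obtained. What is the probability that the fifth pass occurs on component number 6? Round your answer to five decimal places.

0.31664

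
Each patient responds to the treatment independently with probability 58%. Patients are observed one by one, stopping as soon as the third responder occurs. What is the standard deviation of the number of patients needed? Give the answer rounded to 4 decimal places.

Y = total patients until the third success; negative binomial with r=3, p=0.58.
SD(Y) = √[r(1−p)/p²] = √(3.745541) = 1.935340

1.9353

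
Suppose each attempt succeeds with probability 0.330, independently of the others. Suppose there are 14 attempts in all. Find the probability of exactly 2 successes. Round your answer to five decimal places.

0.08109

X ~ Binomial(n=14, p=0.33).
P(X=2) = C(14,2) · p^2 · (1−p)^12
= 91 · 0.1089 · 0.0081827 = 0.0810899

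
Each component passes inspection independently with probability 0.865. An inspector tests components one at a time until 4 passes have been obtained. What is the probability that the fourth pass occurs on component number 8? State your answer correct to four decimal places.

0.0065

Y = trial on which the fourth success occurs; negative binomial, r=4, p=0.865.
P(Y=8) = C(7,3) · p^4 · (1−p)^4
= 35 · 0.55984 · 0.00033215 = 0.006508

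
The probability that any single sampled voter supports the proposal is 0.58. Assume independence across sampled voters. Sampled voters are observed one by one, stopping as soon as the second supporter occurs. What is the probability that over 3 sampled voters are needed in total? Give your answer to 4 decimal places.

0.3810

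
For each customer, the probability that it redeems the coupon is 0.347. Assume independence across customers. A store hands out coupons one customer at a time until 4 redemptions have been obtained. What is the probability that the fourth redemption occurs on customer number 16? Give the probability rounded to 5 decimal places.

0.03965

Y = trial on which the fourth success occurs; negative binomial, r=4, p=0.347.
P(Y=16) = C(15,3) · p^4 · (1−p)^12
= 455 · 0.014498 · 0.0060112 = 0.0396540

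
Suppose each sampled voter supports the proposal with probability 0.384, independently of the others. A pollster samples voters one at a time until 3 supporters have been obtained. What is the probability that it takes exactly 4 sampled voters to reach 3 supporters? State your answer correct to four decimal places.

0.1046

Y = trial on which the third success occurs; negative binomial, r=3, p=0.384.
P(Y=4) = C(3,2) · p^3 · (1−p)^1
= 3 · 0.056623 · 0.616 = 0.104639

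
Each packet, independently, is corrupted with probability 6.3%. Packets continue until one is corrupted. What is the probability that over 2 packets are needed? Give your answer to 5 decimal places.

Y = number of packets to the first success; geometric, p = 0.063.
P(Y > 2) = P(first 2 all fail) = (1−p)^2 = 0.8779690

0.87797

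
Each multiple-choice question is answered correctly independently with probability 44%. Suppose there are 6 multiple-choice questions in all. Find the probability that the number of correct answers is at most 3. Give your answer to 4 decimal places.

0.7610

X ~ Binomial(6, 0.44); P(X ≤ 3) = Σ C(6,k) p^k (1−p)^(6−k) over k:
  k=0: C(6,0)·0.44^0·0.56^6 = 0.030841
  k=1: C(6,1)·0.44^1·0.56^5 = 0.145393
  k=2: C(6,2)·0.44^2·0.56^4 = 0.285594
  k=3: C(6,3)·0.44^3·0.56^3 = 0.299193
Total = 0.761021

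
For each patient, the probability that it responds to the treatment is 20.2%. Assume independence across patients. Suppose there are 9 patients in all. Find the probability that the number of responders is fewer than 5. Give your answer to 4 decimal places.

0.9796

X ~ Binomial(9, 0.202); P(X ≤ 4) = Σ C(9,k) p^k (1−p)^(9−k) over k:
  k=0: C(9,0)·0.202^0·0.798^9 = 0.131228
  k=1: C(9,1)·0.202^1·0.798^8 = 0.298963
  k=2: C(9,2)·0.202^2·0.798^7 = 0.302709
  k=3: C(9,3)·0.202^3·0.798^6 = 0.178793
  k=4: C(9,4)·0.202^4·0.798^5 = 0.067888
Total = 0.979580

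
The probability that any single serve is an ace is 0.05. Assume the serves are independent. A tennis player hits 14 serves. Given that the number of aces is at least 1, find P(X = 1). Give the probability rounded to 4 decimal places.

0.7014

X ~ Binomial(14, 0.05). Want P(X=1 | X≥1) = P(X=1) / P(X≥1).
P(X=1) = C(14,1)·0.05^1·0.95^13 = 0.359339
P(X≥1) = 1 − 0.487675 = 0.512325
Ratio = 0.359339 / 0.512325 = 0.701390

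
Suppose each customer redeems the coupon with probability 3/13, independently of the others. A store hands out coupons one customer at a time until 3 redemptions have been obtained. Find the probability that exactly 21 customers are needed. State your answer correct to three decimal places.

Y = trial on which the third success occurs; negative binomial, r=3, p=0.230769.
P(Y=21) = C(20,2) · p^3 · (1−p)^18
= 190 · 0.012289 · 0.0088924 = 0.02076

0.021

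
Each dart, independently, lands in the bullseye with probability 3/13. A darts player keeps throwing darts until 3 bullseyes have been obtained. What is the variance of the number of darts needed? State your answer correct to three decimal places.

43.333

Y = total darts until the third success; negative binomial with r=3, p=0.230769.
Var(Y) = r(1−p)/p² = 3·0.769231 / 0.230769² = 43.33333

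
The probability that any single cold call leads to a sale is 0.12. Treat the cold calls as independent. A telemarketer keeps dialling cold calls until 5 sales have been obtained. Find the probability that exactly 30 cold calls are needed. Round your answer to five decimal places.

0.02419

Y = trial on which the fifth success occurs; negative binomial, r=5, p=0.12.
P(Y=30) = C(29,4) · p^5 · (1−p)^25
= 23751 · 2.4883e-05 · 0.040932 = 0.0241911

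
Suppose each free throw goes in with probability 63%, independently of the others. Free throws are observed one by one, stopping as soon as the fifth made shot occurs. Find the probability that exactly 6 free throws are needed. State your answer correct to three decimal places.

0.184

Y = trial on which the fifth success occurs; negative binomial, r=5, p=0.63.
P(Y=6) = C(5,4) · p^5 · (1−p)^1
= 5 · 0.099244 · 0.37 = 0.18360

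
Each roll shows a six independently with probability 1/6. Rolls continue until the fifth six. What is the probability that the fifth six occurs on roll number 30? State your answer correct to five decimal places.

Y = trial on which the fifth success occurs; negative binomial, r=5, p=0.166667.
P(Y=30) = C(29,4) · p^5 · (1−p)^25
= 23751 · 0.0001286 · 0.010483 = 0.0320180

0.03202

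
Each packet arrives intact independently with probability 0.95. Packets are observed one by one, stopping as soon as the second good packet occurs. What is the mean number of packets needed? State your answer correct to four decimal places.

Y = total packets until the second success; negative binomial with r=2, p=0.95.
E[Y] = r / p = 2 / 0.95 = 2.105263

2.1053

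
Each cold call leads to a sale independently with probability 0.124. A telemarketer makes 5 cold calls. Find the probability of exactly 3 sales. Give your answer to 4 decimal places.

0.0146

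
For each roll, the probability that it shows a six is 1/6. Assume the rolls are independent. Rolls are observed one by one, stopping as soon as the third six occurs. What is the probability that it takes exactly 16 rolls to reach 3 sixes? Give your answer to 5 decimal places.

0.04543

Y = trial on which the third success occurs; negative binomial, r=3, p=0.166667.
P(Y=16) = C(15,2) · p^3 · (1−p)^13
= 105 · 0.0046296 · 0.093464 = 0.0454338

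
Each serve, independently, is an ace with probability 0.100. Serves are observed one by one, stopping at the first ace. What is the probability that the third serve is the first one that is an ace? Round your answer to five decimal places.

0.08100

Geometric (trials to first success), p = 0.10.
P(Y = 3) = (1−p)^2 · p = 0.81 · 0.10 = 0.0810000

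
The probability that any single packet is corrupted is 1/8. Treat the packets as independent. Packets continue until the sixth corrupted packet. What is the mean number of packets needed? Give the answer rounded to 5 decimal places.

48.00000

Y = total packets until the sixth success; negative binomial with r=6, p=0.125.
E[Y] = r / p = 6 / 0.125 = 48.0000000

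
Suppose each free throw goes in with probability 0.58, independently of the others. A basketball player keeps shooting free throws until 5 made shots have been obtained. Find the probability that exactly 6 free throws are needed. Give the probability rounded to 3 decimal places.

Y = trial on which the fifth success occurs; negative binomial, r=5, p=0.58.
P(Y=6) = C(5,4) · p^5 · (1−p)^1
= 5 · 0.065636 · 0.42 = 0.13783

0.138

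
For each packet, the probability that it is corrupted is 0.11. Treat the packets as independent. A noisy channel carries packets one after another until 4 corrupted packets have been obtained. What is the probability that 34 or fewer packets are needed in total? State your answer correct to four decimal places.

0.5231

Finishing within 34 packets ⇔ at least 4 successes in the first 34. With X ~ Binomial(34, 0.11), P(Y ≤ 34) = 1 − P(X ≤ 3).
  k=0: C(34,0)·0.11^0·0.89^34 = 0.019022
  k=1: C(34,1)·0.11^1·0.89^33 = 0.079936
  k=2: C(34,2)·0.11^2·0.89^32 = 0.163015
  k=3: C(34,3)·0.11^3·0.89^31 = 0.214912
1 − 0.476885 = 0.523115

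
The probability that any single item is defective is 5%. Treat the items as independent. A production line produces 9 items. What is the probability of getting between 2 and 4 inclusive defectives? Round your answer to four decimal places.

0.0712

X ~ Binomial(9, 0.05); P(2 ≤ X ≤ 4) = Σ C(9,k) p^k (1−p)^(9−k) over k:
  k=2: C(9,2)·0.05^2·0.95^7 = 0.062850
  k=3: C(9,3)·0.05^3·0.95^6 = 0.007718
  k=4: C(9,4)·0.05^4·0.95^5 = 0.000609
Total = 0.071178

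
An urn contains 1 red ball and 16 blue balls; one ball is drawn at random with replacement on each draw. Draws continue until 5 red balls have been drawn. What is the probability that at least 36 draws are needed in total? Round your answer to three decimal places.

0.948

Needing more than 35 draws ⇔ fewer than 5 successes in the first 35. With X ~ Binomial(35, 0.058824), P(Y > 35) = P(X ≤ 4).
  k=0: C(35,0)·0.058824^0·0.941176^35 = 0.11981
  k=1: C(35,1)·0.058824^1·0.941176^34 = 0.26208
  k=2: C(35,2)·0.058824^2·0.941176^33 = 0.27846
  k=3: C(35,3)·0.058824^3·0.941176^32 = 0.19144
  k=4: C(35,4)·0.058824^4·0.941176^31 = 0.09572
P(X ≤ 4) = 0.94751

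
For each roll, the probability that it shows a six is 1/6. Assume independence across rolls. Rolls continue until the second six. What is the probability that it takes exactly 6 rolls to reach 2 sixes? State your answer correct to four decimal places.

0.0670

Y = trial on which the second success occurs; negative binomial, r=2, p=0.166667.
P(Y=6) = C(5,1) · p^2 · (1−p)^4
= 5 · 0.027778 · 0.48225 = 0.066980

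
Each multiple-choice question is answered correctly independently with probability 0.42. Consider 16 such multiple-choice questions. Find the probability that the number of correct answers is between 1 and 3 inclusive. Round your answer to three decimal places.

0.047

X ~ Binomial(16, 0.42); P(1 ≤ X ≤ 3) = Σ C(16,k) p^k (1−p)^(16−k) over k:
  k=1: C(16,1)·0.42^1·0.58^15 = 0.00190
  k=2: C(16,2)·0.42^2·0.58^14 = 0.01032
  k=3: C(16,3)·0.42^3·0.58^13 = 0.03487
Total = 0.04709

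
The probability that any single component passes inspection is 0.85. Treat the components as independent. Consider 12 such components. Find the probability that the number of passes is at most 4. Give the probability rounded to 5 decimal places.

X ~ Binomial(12, 0.85); P(X ≤ 4) = Σ C(12,k) p^k (1−p)^(12−k) over k:
  k=0: C(12,0)·0.85^0·0.15^12 = 0.0000000
  k=1: C(12,1)·0.85^1·0.15^11 = 0.0000000
  k=2: C(12,2)·0.85^2·0.15^10 = 0.0000003
  k=3: C(12,3)·0.85^3·0.15^9 = 0.0000052
  k=4: C(12,4)·0.85^4·0.15^8 = 0.0000662
Total = 0.0000717

0.00007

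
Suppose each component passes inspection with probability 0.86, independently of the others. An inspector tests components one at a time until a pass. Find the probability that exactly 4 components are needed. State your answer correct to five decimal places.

Geometric (trials to first success), p = 0.86.
P(Y = 4) = (1−p)^3 · p = 0.002744 · 0.86 = 0.0023598

0.00236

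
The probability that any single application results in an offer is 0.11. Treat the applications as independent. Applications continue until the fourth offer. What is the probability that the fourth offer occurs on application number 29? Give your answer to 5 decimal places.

Y = trial on which the fourth success occurs; negative binomial, r=4, p=0.11.
P(Y=29) = C(28,3) · p^4 · (1−p)^25
= 3276 · 0.00014641 · 0.054294 = 0.0260414

0.02604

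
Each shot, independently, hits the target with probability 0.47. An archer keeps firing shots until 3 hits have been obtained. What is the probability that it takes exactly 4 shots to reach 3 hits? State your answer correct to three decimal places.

0.165

Y = trial on which the third success occurs; negative binomial, r=3, p=0.47.
P(Y=4) = C(3,2) · p^3 · (1−p)^1
= 3 · 0.10382 · 0.53 = 0.16508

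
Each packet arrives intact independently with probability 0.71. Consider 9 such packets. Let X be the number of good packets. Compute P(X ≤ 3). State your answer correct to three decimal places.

0.021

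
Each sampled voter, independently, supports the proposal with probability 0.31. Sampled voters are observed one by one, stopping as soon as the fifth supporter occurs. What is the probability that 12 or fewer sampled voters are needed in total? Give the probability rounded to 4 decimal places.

0.3032

Finishing within 12 sampled voters ⇔ at least 5 successes in the first 12. With X ~ Binomial(12, 0.31), P(Y ≤ 12) = 1 − P(X ≤ 4).
  k=0: C(12,0)·0.31^0·0.69^12 = 0.011646
  k=1: C(12,1)·0.31^1·0.69^11 = 0.062789
  k=2: C(12,2)·0.31^2·0.69^10 = 0.155152
  k=3: C(12,3)·0.31^3·0.69^9 = 0.232354
  k=4: C(12,4)·0.31^4·0.69^8 = 0.234879
1 − 0.696821 = 0.303179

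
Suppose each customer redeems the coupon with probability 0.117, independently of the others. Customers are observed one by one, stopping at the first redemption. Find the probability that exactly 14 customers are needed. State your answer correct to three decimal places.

Geometric (trials to first success), p = 0.117.
P(Y = 14) = (1−p)^13 · p = 0.19838 · 0.117 = 0.02321

0.023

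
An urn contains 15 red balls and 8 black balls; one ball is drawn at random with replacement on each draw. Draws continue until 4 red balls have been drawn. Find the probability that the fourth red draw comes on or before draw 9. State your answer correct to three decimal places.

0.948

Finishing within 9 draws ⇔ at least 4 successes in the first 9. With X ~ Binomial(9, 0.652174), P(Y ≤ 9) = 1 − P(X ≤ 3).
  k=0: C(9,0)·0.652174^0·0.347826^9 = 0.00007
  k=1: C(9,1)·0.652174^1·0.347826^8 = 0.00126
  k=2: C(9,2)·0.652174^2·0.347826^7 = 0.00943
  k=3: C(9,3)·0.652174^3·0.347826^6 = 0.04126
1 − 0.05202 = 0.94798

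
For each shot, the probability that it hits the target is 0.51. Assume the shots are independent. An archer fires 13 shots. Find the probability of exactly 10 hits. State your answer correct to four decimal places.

X ~ Binomial(n=13, p=0.51).
P(X=10) = C(13,10) · p^10 · (1−p)^3
= 286 · 0.0011904 · 0.11765 = 0.040055

0.0401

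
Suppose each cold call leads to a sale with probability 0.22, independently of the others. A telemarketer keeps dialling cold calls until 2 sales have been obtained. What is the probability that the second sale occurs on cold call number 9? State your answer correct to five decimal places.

Y = trial on which the second success occurs; negative binomial, r=2, p=0.22.
P(Y=9) = C(8,1) · p^2 · (1−p)^7
= 8 · 0.0484 · 0.17566 = 0.0680139

0.06801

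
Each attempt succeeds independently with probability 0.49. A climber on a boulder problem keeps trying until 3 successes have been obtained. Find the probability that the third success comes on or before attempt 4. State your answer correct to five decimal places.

Finishing within 4 attempts ⇔ at least 3 successes in the first 4. With X ~ Binomial(4, 0.49), P(Y ≤ 4) = 1 − P(X ≤ 2).
  k=0: C(4,0)·0.49^0·0.51^4 = 0.0676520
  k=1: C(4,1)·0.49^1·0.51^3 = 0.2599960
  k=2: C(4,2)·0.49^2·0.51^2 = 0.3747001
1 − 0.7023480 = 0.2976520

0.29765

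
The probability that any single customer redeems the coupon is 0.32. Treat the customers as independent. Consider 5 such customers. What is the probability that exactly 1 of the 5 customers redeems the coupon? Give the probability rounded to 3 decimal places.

0.342

X ~ Binomial(n=5, p=0.32).
P(X=1) = C(5,1) · p^1 · (1−p)^4
= 5 · 0.32 · 0.21381 = 0.34210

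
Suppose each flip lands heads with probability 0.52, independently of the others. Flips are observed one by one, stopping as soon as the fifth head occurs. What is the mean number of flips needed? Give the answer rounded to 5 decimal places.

9.61538

Y = total flips until the fifth success; negative binomial with r=5, p=0.52.
E[Y] = r / p = 5 / 0.52 = 9.6153846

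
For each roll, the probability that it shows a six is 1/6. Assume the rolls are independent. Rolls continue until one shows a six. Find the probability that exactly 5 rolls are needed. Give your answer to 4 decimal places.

Geometric (trials to first success), p = 0.166667.
P(Y = 5) = (1−p)^4 · p = 0.48225 · 0.166667 = 0.080376

0.0804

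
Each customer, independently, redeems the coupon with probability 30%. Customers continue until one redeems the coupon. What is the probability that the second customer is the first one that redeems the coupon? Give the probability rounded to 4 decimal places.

Geometric (trials to first success), p = 0.30.
P(Y = 2) = (1−p)^1 · p = 0.7 · 0.30 = 0.210000

0.2100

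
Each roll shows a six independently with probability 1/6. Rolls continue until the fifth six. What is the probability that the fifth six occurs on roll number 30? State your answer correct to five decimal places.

Y = trial on which the fifth success occurs; negative binomial, r=5, p=0.166667.
P(Y=30) = C(29,4) · p^5 · (1−p)^25
= 23751 · 0.0001286 · 0.010483 = 0.0320180

0.03202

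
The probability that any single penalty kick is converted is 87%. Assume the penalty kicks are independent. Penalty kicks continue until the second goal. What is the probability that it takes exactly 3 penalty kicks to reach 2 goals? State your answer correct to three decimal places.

Y = trial on which the second success occurs; negative binomial, r=2, p=0.87.
P(Y=3) = C(2,1) · p^2 · (1−p)^1
= 2 · 0.7569 · 0.13 = 0.19679

0.197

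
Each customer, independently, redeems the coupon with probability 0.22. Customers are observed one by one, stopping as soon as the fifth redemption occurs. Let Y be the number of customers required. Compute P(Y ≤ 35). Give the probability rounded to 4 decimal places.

0.9103

Finishing within 35 customers ⇔ at least 5 successes in the first 35. With X ~ Binomial(35, 0.22), P(Y ≤ 35) = 1 − P(X ≤ 4).
  k=0: C(35,0)·0.22^0·0.78^35 = 0.000167
  k=1: C(35,1)·0.22^1·0.78^34 = 0.001651
  k=2: C(35,2)·0.22^2·0.78^33 = 0.007916
  k=3: C(35,3)·0.22^3·0.78^32 = 0.024559
  k=4: C(35,4)·0.22^4·0.78^31 = 0.055414
1 − 0.089707 = 0.910293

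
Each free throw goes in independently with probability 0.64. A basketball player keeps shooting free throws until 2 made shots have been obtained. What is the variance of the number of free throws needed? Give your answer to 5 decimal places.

Y = total free throws until the second success; negative binomial with r=2, p=0.64.
Var(Y) = r(1−p)/p² = 2·0.36 / 0.64² = 1.7578125

1.75781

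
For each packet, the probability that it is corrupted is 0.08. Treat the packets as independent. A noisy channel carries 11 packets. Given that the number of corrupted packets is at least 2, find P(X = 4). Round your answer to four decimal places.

X ~ Binomial(11, 0.08). Want P(X=4 | X≥2) = P(X=4) / P(X≥2).
P(X=4) = C(11,4)·0.08^4·0.92^7 = 0.007540
P(X≥2) = 1 − 0.399637 − 0.382262 = 0.218101
Ratio = 0.007540 / 0.218101 = 0.034573

0.0346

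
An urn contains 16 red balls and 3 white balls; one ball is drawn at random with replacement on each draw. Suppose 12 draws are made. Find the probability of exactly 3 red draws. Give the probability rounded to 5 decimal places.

0.00001

X ~ Binomial(n=12, p=0.842105).
P(X=3) = C(12,3) · p^3 · (1−p)^9
= 220 · 0.59717 · 6.0997e-08 = 0.0000080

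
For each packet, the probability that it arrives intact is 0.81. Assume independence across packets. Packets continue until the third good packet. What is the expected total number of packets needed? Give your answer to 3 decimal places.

3.704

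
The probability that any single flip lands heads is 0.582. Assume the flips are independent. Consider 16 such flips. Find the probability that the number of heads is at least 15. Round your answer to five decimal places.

0.00216

X ~ Binomial(16, 0.582); P(X ≥ 15) = Σ C(16,k) p^k (1−p)^(16−k) over k:
  k=15: C(16,15)·0.582^15·0.418^1 = 0.0019913
  k=16: C(16,16)·0.582^16·0.418^0 = 0.0001733
Total = 0.0021646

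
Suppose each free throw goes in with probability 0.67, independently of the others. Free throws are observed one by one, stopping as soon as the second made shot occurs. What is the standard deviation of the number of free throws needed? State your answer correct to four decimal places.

Y = total free throws until the second success; negative binomial with r=2, p=0.67.
SD(Y) = √[r(1−p)/p²] = √(1.470261) = 1.212543

1.2125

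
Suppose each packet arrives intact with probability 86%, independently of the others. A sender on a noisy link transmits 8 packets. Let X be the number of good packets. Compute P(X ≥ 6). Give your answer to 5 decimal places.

X ~ Binomial(8, 0.86); P(X ≥ 6) = Σ C(8,k) p^k (1−p)^(8−k) over k:
  k=6: C(8,6)·0.86^6·0.14^2 = 0.2220265
  k=7: C(8,7)·0.86^7·0.14^1 = 0.3896792
  k=8: C(8,8)·0.86^8·0.14^0 = 0.2992179
Total = 0.9109236

0.91092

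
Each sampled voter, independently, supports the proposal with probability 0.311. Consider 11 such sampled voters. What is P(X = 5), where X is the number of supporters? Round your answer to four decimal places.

X ~ Binomial(n=11, p=0.311).
P(X=5) = C(11,5) · p^5 · (1−p)^6
= 462 · 0.0029094 · 0.10698 = 0.143800

0.1438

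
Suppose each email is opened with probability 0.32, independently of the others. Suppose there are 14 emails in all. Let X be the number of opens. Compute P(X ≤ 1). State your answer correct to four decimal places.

0.0343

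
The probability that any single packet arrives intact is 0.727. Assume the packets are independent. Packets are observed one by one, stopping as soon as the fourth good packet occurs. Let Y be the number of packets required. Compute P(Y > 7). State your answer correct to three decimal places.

0.094

Needing more than 7 packets ⇔ fewer than 4 successes in the first 7. With X ~ Binomial(7, 0.727), P(Y > 7) = P(X ≤ 3).
  k=0: C(7,0)·0.727^0·0.273^7 = 0.00011
  k=1: C(7,1)·0.727^1·0.273^6 = 0.00211
  k=2: C(7,2)·0.727^2·0.273^5 = 0.01683
  k=3: C(7,3)·0.727^3·0.273^4 = 0.07470
P(X ≤ 3) = 0.09375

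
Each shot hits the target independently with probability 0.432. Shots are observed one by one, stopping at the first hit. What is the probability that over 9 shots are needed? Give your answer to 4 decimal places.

0.0062

Y = number of shots to the first success; geometric, p = 0.432.
P(Y > 9) = P(first 9 all fail) = (1−p)^9 = 0.006154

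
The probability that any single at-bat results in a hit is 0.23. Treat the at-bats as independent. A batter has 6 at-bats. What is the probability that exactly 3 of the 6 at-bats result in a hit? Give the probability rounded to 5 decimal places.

X ~ Binomial(n=6, p=0.23).
P(X=3) = C(6,3) · p^3 · (1−p)^3
= 20 · 0.012167 · 0.45653 = 0.1110927

0.11109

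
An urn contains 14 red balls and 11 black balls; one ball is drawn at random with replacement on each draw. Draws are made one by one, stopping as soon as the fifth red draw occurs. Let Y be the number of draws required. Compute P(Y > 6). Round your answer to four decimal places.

0.8238

Needing more than 6 draws ⇔ fewer than 5 successes in the first 6. With X ~ Binomial(6, 0.56), P(Y > 6) = P(X ≤ 4).
  k=0: C(6,0)·0.56^0·0.44^6 = 0.007256
  k=1: C(6,1)·0.56^1·0.44^5 = 0.055412
  k=2: C(6,2)·0.56^2·0.44^4 = 0.176310
  k=3: C(6,3)·0.56^3·0.44^3 = 0.299193
  k=4: C(6,4)·0.56^4·0.44^2 = 0.285594
P(X ≤ 4) = 0.823766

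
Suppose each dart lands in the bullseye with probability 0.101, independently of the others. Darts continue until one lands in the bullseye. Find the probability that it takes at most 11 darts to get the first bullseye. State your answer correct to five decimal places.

0.69000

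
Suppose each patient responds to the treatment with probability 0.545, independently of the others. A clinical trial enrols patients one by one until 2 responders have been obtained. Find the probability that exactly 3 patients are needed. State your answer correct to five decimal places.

0.27029

Y = trial on which the second success occurs; negative binomial, r=2, p=0.545.
P(Y=3) = C(2,1) · p^2 · (1−p)^1
= 2 · 0.29702 · 0.455 = 0.2702928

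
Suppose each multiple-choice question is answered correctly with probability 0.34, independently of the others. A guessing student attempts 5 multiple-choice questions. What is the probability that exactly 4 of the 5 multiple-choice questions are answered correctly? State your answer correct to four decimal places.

0.0441

X ~ Binomial(n=5, p=0.34).
P(X=4) = C(5,4) · p^4 · (1−p)^1
= 5 · 0.013363 · 0.66 = 0.044099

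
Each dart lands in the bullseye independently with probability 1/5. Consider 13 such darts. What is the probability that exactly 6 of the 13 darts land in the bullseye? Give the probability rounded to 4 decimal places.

0.0230

X ~ Binomial(n=13, p=0.20).
P(X=6) = C(13,6) · p^6 · (1−p)^7
= 1716 · 6.4e-05 · 0.20972 = 0.023032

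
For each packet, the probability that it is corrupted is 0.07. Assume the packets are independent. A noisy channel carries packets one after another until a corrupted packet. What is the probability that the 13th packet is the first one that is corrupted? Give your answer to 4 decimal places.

Geometric (trials to first success), p = 0.07.
P(Y = 13) = (1−p)^12 · p = 0.4186 · 0.07 = 0.029302

0.0293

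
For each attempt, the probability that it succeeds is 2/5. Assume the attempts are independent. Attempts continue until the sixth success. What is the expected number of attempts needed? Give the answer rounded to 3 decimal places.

15.000

Y = total attempts until the sixth success; negative binomial with r=6, p=0.40.
E[Y] = r / p = 6 / 0.40 = 15.00000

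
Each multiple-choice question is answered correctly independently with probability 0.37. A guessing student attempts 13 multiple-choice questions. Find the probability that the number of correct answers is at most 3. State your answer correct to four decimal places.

0.2302

X ~ Binomial(13, 0.37); P(X ≤ 3) = Σ C(13,k) p^k (1−p)^(13−k) over k:
  k=0: C(13,0)·0.37^0·0.63^13 = 0.002463
  k=1: C(13,1)·0.37^1·0.63^12 = 0.018803
  k=2: C(13,2)·0.37^2·0.63^11 = 0.066259
  k=3: C(13,3)·0.37^3·0.63^10 = 0.142684
Total = 0.230209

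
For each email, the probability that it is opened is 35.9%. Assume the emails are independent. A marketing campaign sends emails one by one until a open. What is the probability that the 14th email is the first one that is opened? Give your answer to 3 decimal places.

Geometric (trials to first success), p = 0.359.
P(Y = 14) = (1−p)^13 · p = 0.0030843 · 0.359 = 0.00111

0.001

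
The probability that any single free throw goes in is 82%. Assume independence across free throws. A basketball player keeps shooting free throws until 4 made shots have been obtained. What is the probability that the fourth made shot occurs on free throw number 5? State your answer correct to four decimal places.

0.3255

Y = trial on which the fourth success occurs; negative binomial, r=4, p=0.82.
P(Y=5) = C(4,3) · p^4 · (1−p)^1
= 4 · 0.45212 · 0.18 = 0.325528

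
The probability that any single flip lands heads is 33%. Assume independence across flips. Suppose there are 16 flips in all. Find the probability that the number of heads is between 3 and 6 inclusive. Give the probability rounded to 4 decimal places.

X ~ Binomial(16, 0.33); P(3 ≤ X ≤ 6) = Σ C(16,k) p^k (1−p)^(16−k) over k:
  k=3: C(16,3)·0.33^3·0.67^13 = 0.110332
  k=4: C(16,4)·0.33^4·0.67^12 = 0.176614
  k=5: C(16,5)·0.33^5·0.67^11 = 0.208773
  k=6: C(16,6)·0.33^6·0.67^10 = 0.188519
Total = 0.684239

0.6842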